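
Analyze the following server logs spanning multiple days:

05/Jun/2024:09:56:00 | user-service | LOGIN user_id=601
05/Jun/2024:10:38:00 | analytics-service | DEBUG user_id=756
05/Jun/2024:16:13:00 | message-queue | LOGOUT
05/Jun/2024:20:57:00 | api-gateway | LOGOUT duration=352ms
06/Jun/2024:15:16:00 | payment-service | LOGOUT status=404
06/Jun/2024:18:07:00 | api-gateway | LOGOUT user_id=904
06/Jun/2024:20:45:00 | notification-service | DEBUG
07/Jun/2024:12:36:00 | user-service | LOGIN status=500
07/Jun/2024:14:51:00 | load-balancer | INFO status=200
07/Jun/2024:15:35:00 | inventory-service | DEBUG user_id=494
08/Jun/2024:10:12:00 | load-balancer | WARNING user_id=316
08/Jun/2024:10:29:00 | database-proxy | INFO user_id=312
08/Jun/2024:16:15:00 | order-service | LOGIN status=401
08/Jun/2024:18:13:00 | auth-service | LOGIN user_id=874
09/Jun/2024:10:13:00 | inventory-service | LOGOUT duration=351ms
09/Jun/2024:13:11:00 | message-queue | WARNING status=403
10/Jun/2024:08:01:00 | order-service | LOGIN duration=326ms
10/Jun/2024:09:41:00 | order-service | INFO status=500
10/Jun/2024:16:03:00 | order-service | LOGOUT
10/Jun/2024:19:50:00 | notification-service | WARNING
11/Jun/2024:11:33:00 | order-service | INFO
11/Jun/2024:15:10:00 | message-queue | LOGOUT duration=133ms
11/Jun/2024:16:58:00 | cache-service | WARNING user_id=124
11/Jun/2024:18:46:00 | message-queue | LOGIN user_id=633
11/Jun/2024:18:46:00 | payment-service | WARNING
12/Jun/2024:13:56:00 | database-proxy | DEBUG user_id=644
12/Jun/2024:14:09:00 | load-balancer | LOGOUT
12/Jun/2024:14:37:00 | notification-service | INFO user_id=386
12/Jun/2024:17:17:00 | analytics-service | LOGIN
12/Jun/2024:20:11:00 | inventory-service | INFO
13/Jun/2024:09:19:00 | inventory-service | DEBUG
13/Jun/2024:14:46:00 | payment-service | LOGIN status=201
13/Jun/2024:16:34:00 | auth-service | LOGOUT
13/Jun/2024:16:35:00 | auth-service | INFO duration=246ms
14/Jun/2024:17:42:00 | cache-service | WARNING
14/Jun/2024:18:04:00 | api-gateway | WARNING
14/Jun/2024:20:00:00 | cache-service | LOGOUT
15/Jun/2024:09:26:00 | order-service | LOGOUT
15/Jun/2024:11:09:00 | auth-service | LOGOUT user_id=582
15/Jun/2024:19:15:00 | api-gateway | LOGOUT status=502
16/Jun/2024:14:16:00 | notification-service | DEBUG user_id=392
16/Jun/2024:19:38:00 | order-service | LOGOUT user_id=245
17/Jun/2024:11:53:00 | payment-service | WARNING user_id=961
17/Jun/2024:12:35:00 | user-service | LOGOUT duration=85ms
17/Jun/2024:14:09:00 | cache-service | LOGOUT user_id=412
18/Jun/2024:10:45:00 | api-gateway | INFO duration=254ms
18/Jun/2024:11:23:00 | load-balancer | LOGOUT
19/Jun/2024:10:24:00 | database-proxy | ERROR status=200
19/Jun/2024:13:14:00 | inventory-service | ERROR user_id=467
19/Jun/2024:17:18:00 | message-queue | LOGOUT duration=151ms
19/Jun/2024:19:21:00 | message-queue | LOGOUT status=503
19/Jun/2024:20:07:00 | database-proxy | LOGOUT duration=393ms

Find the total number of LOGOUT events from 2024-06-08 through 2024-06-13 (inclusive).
5

To filter by date range:

1. Date range: 2024-06-08 through 2024-06-13, both dates inclusive
2. Filter for LOGOUT events whose date falls in this range
3. Count matching events: 5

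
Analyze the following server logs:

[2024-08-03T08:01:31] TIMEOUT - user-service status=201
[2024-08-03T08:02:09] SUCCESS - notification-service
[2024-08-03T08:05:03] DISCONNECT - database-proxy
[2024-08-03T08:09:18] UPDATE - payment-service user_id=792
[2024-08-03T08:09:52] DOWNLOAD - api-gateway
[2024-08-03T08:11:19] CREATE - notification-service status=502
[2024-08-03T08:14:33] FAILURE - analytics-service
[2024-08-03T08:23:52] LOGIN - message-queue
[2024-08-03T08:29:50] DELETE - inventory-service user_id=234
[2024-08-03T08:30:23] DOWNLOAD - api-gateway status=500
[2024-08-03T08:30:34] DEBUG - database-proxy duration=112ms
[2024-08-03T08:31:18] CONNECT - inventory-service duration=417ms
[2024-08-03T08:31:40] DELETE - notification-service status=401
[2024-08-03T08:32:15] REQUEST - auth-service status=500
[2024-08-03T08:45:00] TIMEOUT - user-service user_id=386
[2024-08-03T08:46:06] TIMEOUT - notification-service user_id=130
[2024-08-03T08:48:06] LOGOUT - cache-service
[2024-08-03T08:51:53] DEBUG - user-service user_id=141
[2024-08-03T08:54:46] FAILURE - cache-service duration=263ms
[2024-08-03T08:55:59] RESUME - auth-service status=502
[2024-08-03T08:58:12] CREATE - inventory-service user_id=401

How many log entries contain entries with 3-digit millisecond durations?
3

To find matching entries:

1. Pattern to match: entries with 3-digit millisecond durations
2. Scan each log entry for the pattern
3. Count matches: 3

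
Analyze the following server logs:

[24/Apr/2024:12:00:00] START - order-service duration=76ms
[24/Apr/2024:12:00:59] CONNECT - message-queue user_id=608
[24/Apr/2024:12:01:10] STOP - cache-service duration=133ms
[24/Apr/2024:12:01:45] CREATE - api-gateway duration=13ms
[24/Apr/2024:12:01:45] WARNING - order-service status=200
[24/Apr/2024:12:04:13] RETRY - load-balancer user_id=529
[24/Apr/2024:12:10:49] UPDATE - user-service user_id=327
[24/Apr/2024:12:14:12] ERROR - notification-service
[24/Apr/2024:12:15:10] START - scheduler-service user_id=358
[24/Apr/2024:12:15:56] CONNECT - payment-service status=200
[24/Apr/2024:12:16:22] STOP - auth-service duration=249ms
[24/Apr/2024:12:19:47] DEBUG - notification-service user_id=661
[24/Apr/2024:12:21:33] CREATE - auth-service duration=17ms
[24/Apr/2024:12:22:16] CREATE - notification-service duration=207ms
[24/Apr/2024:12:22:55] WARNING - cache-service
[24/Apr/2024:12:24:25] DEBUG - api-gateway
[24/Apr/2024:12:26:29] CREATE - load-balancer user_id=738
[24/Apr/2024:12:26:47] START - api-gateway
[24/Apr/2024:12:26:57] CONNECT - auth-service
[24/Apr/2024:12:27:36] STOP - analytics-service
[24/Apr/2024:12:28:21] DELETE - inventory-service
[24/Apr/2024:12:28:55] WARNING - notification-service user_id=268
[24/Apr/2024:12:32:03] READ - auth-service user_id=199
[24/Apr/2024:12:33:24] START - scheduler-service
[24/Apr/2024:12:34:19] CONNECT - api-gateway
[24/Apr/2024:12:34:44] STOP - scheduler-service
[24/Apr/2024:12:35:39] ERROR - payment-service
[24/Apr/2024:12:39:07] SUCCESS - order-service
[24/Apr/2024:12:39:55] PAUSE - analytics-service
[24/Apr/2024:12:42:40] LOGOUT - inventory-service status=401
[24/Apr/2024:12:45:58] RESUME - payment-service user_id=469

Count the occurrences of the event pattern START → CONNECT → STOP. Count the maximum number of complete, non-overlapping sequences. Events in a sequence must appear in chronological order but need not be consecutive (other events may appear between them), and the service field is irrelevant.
4

To count sequences:

1. Look for pattern: START → CONNECT → STOP
2. Greedily scan the log in chronological order, matching each sequence element in turn (ignoring service)
3. Each time the full pattern completes, increment the count and restart matching from the next event
4. Complete non-overlapping sequences found: 4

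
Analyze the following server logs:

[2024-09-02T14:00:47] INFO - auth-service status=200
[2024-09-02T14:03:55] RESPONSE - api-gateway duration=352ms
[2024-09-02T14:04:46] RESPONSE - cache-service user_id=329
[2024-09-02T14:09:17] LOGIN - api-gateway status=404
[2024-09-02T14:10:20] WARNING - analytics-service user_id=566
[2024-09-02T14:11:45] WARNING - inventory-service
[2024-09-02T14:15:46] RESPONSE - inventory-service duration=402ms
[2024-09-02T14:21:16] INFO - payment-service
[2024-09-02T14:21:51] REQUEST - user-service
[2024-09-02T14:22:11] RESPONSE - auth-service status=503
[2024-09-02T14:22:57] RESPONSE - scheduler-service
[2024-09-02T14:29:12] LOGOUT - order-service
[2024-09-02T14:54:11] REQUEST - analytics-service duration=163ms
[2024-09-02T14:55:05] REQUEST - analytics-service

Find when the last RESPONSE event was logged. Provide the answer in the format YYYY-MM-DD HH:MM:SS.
2024-09-02 14:22:57

To find the last event:

1. Filter for all RESPONSE events
2. Sort by timestamp
3. Select the last one
4. Timestamp: 2024-09-02 14:22:57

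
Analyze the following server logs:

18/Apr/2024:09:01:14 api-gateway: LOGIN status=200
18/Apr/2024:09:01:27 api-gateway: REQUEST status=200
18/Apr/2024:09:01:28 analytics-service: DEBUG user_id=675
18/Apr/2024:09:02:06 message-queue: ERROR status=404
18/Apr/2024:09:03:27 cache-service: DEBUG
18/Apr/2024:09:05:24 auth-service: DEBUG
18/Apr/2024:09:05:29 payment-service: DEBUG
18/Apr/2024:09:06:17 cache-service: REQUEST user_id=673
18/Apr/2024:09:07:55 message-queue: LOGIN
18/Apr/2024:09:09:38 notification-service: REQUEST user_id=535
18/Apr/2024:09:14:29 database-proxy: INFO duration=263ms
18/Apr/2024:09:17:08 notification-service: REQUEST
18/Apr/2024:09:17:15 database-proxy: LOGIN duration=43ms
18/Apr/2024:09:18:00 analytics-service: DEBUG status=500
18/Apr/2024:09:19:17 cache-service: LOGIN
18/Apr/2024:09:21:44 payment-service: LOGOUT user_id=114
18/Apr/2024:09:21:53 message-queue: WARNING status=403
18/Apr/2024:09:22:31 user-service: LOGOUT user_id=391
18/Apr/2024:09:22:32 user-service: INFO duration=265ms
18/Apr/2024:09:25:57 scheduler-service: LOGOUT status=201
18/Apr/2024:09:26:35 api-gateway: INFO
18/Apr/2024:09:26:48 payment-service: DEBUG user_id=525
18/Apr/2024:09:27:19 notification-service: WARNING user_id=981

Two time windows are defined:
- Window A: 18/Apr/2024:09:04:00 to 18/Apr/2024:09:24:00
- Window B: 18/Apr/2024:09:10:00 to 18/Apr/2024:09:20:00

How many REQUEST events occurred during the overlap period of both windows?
1

To find overlap events:

1. Window A: 18/Apr/2024:09:04:00 to 18/Apr/2024:09:24:00
2. Window B: 18/Apr/2024:09:10:00 to 18/Apr/2024:09:20:00
3. Overlap period: 18/Apr/2024:09:10:00 to 18/Apr/2024:09:20:00
4. Count REQUEST events in overlap: 1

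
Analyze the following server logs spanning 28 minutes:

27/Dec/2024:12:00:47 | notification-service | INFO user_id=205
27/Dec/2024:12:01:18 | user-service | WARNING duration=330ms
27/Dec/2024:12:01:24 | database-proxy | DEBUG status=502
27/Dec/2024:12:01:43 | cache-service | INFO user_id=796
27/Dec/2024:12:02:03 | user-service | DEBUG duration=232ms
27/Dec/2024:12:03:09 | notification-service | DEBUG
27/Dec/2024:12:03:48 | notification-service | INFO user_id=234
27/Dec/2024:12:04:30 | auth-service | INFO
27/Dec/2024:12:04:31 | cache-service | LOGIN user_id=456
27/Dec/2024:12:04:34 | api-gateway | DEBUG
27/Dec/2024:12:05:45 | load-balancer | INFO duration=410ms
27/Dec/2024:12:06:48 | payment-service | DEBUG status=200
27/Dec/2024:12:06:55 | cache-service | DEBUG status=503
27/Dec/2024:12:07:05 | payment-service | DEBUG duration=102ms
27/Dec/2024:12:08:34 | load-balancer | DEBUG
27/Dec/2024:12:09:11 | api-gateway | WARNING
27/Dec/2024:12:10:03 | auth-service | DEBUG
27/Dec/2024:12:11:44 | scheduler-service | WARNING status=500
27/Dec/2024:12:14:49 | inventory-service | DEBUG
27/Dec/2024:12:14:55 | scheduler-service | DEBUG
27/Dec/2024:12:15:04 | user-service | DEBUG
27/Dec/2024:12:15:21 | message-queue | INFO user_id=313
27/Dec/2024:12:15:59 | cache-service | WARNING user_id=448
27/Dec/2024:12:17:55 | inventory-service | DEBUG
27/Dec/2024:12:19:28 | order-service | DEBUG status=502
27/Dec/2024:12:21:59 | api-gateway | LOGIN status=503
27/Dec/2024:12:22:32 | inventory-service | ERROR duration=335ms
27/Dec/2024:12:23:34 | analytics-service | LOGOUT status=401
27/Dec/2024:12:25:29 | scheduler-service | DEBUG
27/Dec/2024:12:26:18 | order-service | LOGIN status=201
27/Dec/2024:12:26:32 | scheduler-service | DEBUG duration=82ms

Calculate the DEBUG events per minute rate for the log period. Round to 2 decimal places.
0.57

To calculate the rate:

1. Count total DEBUG events: 16
2. Total time period: 28 minutes
3. Rate = 16 / 28 = 0.57 events per minute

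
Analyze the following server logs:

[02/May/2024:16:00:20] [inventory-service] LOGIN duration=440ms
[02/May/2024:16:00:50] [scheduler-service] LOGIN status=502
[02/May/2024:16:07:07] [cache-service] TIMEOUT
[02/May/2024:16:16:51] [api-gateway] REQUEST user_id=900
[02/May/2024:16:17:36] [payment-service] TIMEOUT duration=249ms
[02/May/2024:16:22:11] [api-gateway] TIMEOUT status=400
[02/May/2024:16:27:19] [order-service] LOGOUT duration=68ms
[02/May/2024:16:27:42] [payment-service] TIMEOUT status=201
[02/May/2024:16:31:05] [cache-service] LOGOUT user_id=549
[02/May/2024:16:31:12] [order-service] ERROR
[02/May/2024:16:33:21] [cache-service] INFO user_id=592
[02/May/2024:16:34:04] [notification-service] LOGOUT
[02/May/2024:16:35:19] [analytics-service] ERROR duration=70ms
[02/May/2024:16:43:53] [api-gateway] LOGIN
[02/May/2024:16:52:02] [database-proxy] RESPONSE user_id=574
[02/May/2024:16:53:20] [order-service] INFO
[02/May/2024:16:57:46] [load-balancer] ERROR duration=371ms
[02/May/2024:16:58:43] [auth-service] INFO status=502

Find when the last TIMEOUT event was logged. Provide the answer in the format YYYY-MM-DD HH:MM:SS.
2024-05-02 16:27:42

To find the last event:

1. Filter for all TIMEOUT events
2. Sort by timestamp
3. Select the last one
4. Timestamp: 2024-05-02 16:27:42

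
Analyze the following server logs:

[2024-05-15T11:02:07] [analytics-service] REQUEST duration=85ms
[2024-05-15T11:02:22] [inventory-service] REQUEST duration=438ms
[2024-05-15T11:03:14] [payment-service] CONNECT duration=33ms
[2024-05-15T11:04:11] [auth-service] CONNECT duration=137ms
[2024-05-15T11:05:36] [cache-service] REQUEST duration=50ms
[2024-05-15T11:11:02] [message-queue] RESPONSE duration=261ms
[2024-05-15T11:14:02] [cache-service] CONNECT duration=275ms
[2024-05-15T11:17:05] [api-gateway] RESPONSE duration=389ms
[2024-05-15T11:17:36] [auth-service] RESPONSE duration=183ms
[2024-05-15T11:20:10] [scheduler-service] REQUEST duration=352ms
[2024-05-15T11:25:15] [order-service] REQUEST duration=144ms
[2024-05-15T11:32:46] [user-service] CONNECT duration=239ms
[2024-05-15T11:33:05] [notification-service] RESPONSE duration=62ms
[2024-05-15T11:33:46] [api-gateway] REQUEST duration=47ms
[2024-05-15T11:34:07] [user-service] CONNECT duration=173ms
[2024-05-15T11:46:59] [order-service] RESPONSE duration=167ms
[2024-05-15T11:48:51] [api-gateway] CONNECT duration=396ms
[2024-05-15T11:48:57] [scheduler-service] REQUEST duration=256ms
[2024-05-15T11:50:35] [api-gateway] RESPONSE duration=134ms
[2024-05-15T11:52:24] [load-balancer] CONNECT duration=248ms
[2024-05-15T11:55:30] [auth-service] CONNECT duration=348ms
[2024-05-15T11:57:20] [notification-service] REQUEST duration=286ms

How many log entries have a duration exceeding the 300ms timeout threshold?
5

To count timeouts:

1. Threshold: 300ms
2. Extract duration from each log entry
3. Count entries where duration > 300
4. Timeout count: 5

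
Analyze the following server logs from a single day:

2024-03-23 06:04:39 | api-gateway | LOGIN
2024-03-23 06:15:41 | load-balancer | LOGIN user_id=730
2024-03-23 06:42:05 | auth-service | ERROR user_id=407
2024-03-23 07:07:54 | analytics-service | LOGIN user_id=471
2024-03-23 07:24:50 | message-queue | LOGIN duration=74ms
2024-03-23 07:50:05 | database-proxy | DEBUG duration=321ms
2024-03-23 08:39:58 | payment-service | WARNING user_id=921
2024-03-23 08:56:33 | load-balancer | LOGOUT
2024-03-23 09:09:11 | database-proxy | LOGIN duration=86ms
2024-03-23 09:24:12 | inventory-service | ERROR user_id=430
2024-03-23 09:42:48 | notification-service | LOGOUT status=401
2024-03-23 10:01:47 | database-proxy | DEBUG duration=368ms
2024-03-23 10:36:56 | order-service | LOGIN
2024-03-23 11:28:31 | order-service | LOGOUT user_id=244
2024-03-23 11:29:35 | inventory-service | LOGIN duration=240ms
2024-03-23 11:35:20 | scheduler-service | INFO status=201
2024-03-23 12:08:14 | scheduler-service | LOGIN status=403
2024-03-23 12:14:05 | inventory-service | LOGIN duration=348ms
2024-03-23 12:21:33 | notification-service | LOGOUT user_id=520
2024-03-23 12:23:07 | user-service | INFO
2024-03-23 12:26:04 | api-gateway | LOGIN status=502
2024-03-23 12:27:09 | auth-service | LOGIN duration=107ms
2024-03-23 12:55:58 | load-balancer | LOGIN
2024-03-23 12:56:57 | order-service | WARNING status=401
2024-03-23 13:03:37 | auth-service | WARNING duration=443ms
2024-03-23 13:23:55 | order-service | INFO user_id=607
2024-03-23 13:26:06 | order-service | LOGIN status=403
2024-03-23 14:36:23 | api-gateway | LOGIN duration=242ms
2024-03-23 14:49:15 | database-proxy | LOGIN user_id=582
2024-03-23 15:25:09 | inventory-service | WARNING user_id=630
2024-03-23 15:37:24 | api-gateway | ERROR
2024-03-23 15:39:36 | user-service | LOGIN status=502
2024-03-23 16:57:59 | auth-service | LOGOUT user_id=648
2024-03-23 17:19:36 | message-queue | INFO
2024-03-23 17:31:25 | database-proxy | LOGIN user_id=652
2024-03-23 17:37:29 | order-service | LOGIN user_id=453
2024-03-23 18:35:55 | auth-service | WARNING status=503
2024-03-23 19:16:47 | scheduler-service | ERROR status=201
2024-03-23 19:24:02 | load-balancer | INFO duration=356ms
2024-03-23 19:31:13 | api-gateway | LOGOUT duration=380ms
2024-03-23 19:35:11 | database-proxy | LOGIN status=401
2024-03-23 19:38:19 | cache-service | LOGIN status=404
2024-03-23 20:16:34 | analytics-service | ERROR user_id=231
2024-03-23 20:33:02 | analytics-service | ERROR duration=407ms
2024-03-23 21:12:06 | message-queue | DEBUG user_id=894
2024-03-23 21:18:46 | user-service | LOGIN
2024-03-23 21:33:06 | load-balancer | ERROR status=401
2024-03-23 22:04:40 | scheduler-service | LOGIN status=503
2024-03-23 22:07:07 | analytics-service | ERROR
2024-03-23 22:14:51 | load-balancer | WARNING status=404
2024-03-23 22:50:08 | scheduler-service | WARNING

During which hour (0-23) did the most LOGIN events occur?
12

To find the peak hour:

1. Group all LOGIN events by hour
2. Count events in each hour
3. Find hour with maximum count
4. Peak hour: 12 (with 5 events)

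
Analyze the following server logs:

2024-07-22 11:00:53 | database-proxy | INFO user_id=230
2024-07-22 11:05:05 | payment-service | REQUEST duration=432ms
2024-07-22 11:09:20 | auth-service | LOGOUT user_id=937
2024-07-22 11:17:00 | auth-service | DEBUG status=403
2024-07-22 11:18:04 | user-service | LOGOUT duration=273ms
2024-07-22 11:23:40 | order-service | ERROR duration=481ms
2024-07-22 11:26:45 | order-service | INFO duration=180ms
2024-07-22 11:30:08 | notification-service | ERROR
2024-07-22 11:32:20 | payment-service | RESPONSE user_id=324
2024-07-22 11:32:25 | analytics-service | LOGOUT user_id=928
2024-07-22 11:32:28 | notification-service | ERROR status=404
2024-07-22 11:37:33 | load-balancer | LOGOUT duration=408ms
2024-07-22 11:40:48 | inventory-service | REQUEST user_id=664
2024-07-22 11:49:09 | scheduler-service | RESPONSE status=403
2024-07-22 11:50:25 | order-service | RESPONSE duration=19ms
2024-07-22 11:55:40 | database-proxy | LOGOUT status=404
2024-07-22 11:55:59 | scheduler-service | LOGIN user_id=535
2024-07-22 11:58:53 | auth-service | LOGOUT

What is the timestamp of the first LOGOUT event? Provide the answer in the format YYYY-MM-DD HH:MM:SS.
2024-07-22 11:09:20

To find the first event:

1. Filter for all LOGOUT events
2. Sort by timestamp
3. Select the first one
4. Timestamp: 2024-07-22 11:09:20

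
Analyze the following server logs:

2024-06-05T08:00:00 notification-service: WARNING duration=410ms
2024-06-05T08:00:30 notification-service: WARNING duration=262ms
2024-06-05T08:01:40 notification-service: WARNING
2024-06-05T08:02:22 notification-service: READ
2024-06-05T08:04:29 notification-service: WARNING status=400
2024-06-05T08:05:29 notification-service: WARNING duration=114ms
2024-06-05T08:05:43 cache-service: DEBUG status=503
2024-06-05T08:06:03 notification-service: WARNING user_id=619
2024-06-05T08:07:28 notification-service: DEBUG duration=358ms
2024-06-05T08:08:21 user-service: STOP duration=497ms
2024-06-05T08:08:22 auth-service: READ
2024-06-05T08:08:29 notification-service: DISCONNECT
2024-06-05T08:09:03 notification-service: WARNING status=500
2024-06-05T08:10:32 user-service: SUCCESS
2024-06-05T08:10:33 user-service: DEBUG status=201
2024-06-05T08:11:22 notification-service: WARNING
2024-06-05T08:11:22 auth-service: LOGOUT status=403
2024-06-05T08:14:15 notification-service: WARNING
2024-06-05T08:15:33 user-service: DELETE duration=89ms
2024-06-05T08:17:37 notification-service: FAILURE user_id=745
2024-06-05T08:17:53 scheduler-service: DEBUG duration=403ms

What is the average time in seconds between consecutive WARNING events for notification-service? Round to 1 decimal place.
106.9

To calculate average interval:

1. Find all WARNING events for notification-service in order
2. Calculate time gaps between consecutive events
3. Compute mean of gaps: 855 / 8 = 106.9 seconds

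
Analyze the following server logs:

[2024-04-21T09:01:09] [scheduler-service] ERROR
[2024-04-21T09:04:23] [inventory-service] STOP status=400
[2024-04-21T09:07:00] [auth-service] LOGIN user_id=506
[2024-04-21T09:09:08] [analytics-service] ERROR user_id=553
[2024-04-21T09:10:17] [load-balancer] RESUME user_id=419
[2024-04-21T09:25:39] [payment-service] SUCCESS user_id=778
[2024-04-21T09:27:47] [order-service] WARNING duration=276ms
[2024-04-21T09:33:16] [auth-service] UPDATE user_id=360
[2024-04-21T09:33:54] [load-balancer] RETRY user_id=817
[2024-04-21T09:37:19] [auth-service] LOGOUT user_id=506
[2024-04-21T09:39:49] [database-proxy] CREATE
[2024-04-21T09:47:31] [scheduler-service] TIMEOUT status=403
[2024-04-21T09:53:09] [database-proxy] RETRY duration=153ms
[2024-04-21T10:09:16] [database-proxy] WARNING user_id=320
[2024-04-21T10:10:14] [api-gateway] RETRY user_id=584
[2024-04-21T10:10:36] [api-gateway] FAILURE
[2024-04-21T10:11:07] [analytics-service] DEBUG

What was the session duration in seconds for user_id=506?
1819

To calculate session duration:

1. Find LOGIN event for user_id=506: 2024-04-21T09:07:00
2. Find LOGOUT event for user_id=506: 2024-04-21T09:37:19
3. Session duration: 2024-04-21T09:37:19 - 2024-04-21T09:07:00 = 1819 seconds (30 minutes)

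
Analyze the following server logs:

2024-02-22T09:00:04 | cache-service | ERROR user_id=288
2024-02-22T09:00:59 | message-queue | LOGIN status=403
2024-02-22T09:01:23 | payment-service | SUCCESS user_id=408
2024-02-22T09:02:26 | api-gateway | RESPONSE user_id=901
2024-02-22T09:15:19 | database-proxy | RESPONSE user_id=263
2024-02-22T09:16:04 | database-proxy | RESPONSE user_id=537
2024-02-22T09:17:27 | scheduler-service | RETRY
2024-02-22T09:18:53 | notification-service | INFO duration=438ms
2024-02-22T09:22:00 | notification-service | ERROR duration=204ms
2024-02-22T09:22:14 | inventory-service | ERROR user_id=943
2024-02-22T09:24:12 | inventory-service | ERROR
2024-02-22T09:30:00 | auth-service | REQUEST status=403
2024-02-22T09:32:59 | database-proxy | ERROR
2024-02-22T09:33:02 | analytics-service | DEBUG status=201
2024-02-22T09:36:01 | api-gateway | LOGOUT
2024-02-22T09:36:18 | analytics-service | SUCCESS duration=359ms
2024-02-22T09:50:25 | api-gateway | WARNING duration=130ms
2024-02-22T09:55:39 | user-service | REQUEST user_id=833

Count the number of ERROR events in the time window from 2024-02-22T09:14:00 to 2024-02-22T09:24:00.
2

To count events in the time window:

1. Window boundaries: 2024-02-22T09:14:00 to 2024-02-22T09:24:00
2. Filter for ERROR events within this window
3. Count matching events: 2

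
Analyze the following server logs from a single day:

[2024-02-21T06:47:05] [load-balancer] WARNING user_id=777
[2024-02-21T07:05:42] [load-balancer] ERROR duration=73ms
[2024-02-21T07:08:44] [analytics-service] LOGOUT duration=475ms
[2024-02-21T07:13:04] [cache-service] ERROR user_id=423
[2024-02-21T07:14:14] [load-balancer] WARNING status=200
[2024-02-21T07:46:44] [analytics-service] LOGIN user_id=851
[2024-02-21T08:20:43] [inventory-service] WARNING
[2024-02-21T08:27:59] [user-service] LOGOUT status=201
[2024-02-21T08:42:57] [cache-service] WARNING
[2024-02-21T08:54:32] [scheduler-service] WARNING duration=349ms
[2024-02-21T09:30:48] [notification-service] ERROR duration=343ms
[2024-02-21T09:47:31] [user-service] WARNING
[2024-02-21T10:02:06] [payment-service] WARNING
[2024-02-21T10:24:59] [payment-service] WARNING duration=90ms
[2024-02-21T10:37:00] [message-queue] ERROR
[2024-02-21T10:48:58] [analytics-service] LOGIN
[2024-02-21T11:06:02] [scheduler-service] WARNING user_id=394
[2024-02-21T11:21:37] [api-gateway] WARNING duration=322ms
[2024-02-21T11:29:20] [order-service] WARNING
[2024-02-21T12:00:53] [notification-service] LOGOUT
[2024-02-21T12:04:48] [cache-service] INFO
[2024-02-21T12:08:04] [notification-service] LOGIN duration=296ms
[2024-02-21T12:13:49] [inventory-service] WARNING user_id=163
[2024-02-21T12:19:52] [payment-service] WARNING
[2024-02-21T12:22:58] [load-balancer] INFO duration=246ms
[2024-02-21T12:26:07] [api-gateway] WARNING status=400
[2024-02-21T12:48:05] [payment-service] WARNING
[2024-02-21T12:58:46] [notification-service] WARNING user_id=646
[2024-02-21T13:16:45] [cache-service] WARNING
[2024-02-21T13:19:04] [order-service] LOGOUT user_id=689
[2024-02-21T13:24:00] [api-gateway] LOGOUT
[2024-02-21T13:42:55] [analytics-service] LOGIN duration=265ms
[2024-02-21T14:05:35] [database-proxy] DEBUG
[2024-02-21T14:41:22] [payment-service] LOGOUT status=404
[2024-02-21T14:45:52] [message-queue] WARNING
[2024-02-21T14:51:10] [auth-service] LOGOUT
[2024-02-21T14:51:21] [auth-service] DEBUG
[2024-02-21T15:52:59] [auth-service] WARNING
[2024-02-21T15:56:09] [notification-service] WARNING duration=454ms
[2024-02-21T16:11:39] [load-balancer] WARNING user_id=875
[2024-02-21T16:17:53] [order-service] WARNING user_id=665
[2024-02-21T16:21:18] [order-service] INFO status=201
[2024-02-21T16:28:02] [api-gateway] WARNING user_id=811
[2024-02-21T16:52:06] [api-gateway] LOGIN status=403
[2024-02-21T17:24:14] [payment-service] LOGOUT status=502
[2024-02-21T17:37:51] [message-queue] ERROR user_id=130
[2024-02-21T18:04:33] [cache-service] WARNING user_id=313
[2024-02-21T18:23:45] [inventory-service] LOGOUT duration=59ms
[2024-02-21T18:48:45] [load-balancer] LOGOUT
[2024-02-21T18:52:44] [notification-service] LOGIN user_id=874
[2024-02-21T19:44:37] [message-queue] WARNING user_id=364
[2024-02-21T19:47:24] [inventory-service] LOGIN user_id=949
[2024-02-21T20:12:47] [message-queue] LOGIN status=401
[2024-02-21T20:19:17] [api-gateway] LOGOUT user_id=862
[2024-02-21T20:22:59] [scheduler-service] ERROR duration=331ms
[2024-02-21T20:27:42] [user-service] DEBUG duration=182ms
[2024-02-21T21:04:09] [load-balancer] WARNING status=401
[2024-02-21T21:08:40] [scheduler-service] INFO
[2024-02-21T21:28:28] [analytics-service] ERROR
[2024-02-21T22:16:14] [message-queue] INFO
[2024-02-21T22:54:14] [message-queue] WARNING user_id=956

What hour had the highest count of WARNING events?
12

To find the peak hour:

1. Group all WARNING events by hour
2. Count events in each hour
3. Find hour with maximum count
4. Peak hour: 12 (with 5 events)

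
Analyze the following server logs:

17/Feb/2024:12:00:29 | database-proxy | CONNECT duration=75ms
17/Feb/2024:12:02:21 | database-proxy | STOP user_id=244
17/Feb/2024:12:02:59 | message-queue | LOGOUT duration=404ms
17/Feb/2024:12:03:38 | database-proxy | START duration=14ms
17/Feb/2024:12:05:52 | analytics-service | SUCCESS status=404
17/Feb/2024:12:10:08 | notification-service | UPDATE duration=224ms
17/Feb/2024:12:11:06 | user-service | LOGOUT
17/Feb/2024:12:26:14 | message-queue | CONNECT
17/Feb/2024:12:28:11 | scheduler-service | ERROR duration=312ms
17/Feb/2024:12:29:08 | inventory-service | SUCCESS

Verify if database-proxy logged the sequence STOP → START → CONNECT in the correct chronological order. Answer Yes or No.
No

To verify sequence order:

1. Find all events in sequence STOP → START → CONNECT for database-proxy
2. Extract their timestamps
3. Check if timestamps are in ascending order
4. Result: No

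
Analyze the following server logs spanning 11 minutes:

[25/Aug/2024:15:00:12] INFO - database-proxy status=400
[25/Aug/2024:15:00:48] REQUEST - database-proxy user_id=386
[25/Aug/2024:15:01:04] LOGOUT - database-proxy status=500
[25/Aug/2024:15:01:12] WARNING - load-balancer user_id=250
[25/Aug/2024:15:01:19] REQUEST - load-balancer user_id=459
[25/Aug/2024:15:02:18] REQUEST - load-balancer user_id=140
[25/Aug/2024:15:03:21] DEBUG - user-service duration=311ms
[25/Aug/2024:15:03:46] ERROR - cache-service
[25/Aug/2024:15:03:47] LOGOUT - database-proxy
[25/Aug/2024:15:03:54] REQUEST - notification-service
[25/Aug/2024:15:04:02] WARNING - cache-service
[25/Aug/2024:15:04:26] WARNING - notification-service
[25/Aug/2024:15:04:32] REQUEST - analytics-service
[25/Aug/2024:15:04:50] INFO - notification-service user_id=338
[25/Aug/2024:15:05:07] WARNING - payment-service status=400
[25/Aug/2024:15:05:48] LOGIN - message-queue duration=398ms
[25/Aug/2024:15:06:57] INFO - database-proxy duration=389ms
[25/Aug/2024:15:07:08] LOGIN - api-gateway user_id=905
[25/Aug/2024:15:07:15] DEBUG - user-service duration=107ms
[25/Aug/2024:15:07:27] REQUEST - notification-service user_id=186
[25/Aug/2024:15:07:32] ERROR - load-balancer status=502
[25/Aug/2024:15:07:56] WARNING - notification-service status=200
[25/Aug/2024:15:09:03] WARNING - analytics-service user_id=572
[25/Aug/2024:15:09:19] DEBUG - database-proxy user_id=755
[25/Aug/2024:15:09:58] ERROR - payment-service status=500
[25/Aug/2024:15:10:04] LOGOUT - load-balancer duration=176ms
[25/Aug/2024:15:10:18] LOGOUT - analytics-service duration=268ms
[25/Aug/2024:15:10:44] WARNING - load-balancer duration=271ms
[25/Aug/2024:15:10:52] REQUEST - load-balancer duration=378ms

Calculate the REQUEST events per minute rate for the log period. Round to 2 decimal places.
0.64

To calculate the rate:

1. Count total REQUEST events: 7
2. Total time period: 11 minutes
3. Rate = 7 / 11 = 0.64 events per minute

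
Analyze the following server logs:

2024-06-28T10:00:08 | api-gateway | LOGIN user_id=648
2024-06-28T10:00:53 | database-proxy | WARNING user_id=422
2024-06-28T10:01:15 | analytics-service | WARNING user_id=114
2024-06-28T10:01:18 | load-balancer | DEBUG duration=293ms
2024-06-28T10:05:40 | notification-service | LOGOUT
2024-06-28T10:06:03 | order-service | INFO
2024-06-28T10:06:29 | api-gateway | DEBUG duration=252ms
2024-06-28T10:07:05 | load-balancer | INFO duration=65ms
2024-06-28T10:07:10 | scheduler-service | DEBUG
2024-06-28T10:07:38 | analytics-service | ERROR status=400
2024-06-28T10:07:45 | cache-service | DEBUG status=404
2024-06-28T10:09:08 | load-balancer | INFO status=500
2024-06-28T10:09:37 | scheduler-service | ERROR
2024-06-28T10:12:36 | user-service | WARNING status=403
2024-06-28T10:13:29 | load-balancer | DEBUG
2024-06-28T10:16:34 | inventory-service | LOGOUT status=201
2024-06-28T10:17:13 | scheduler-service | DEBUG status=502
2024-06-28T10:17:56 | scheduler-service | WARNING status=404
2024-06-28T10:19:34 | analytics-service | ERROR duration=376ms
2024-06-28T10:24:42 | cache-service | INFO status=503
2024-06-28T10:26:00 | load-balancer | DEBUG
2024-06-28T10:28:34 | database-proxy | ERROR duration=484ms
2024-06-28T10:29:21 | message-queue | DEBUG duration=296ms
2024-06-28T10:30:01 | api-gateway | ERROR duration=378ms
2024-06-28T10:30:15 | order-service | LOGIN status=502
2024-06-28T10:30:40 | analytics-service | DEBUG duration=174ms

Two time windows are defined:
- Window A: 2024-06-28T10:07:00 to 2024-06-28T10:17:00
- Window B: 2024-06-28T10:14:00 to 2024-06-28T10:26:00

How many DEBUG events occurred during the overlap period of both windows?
0

To find overlap events:

1. Window A: 2024-06-28T10:07:00 to 2024-06-28T10:17:00
2. Window B: 2024-06-28T10:14:00 to 2024-06-28T10:26:00
3. Overlap period: 2024-06-28T10:14:00 to 2024-06-28T10:17:00
4. Count DEBUG events in overlap: 0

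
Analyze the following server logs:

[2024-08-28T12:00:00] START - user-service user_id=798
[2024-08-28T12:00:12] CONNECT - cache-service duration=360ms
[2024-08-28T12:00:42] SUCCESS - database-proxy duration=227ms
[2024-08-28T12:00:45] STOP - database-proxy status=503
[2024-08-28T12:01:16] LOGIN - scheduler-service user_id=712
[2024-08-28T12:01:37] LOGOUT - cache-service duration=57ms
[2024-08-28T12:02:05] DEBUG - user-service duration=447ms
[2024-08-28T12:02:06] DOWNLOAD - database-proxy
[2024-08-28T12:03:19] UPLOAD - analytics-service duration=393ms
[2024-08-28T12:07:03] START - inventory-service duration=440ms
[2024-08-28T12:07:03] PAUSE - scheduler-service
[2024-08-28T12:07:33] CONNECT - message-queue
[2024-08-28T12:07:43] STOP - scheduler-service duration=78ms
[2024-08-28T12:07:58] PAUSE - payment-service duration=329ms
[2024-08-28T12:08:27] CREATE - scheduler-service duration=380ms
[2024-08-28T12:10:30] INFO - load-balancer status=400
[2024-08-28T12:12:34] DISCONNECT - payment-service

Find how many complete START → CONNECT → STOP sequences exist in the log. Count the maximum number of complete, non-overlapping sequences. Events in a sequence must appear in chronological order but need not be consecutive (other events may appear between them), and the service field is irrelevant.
2

To count sequences:

1. Look for pattern: START → CONNECT → STOP
2. Greedily scan the log in chronological order, matching each sequence element in turn (ignoring service)
3. Each time the full pattern completes, increment the count and restart matching from the next event
4. Complete non-overlapping sequences found: 2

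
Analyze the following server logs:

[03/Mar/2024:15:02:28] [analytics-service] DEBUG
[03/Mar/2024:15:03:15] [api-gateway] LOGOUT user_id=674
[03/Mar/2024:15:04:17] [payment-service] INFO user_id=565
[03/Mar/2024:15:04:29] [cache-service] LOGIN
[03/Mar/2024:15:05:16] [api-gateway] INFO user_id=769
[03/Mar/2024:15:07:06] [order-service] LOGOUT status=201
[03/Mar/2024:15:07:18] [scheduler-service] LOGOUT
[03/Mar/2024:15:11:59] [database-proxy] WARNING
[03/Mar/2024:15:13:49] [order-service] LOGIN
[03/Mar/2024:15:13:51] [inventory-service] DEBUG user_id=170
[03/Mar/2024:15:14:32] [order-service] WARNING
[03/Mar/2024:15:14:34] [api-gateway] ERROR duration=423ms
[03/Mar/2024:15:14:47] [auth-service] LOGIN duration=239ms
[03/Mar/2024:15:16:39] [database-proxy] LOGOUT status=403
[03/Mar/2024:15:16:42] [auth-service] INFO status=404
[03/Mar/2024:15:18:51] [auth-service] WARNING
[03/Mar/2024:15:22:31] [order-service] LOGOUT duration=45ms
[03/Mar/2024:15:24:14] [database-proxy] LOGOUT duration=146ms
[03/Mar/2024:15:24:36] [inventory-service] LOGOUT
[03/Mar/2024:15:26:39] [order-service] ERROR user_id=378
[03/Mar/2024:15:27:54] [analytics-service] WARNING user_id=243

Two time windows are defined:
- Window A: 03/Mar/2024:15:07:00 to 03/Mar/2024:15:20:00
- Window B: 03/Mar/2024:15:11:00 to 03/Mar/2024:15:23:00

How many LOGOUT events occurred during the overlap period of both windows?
1

To find overlap events:

1. Window A: 03/Mar/2024:15:07:00 to 03/Mar/2024:15:20:00
2. Window B: 03/Mar/2024:15:11:00 to 03/Mar/2024:15:23:00
3. Overlap period: 03/Mar/2024:15:11:00 to 03/Mar/2024:15:20:00
4. Count LOGOUT events in overlap: 1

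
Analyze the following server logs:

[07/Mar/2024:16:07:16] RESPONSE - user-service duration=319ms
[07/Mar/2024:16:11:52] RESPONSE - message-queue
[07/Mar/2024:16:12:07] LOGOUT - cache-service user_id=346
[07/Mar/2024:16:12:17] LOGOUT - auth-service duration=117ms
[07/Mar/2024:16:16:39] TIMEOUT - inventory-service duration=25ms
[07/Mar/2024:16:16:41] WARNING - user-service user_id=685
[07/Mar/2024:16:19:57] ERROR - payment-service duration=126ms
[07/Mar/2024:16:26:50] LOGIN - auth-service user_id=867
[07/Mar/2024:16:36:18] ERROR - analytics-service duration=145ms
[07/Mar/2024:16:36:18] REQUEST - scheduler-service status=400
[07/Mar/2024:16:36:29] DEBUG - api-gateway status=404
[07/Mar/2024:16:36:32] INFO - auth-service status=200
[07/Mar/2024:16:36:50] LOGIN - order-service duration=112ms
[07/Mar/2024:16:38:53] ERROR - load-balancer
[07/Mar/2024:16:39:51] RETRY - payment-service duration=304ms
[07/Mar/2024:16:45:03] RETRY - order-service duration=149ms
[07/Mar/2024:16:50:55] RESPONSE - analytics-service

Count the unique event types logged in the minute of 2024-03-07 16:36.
5

To count unique event types:

1. Filter events in the minute starting at 2024-03-07 16:36
2. Extract event types from matching entries
3. Count unique types: 5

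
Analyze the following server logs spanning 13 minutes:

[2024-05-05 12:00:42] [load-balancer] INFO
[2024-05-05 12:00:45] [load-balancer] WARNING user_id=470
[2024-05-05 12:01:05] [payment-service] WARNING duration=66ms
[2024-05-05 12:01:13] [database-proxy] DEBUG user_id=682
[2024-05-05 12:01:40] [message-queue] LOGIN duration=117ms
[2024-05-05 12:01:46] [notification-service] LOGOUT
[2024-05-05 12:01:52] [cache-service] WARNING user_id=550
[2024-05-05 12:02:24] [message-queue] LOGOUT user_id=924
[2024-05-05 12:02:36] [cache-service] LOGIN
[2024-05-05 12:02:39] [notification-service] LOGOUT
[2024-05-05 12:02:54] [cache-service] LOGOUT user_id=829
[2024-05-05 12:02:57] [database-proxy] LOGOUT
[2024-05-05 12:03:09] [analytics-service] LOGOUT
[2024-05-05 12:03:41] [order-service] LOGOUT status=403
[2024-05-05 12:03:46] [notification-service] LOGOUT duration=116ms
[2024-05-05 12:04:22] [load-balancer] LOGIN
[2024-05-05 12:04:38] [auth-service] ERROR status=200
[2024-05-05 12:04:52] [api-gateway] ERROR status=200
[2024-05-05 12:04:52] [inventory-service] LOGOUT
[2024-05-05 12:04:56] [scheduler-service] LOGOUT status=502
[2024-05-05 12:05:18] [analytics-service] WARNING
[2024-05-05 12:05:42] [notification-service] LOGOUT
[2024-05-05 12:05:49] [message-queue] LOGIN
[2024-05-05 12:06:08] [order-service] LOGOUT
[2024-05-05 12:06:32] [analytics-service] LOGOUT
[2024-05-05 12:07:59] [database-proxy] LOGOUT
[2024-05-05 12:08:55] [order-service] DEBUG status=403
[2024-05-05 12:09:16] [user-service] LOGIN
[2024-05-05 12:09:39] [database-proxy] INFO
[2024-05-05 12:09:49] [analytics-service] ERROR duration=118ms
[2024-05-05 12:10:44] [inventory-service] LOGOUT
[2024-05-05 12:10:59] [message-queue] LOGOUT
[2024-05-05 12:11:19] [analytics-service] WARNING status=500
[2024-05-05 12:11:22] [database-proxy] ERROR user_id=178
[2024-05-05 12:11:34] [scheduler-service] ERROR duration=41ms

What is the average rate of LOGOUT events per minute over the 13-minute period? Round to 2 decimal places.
1.23

To calculate the rate:

1. Count total LOGOUT events: 16
2. Total time period: 13 minutes
3. Rate = 16 / 13 = 1.23 events per minute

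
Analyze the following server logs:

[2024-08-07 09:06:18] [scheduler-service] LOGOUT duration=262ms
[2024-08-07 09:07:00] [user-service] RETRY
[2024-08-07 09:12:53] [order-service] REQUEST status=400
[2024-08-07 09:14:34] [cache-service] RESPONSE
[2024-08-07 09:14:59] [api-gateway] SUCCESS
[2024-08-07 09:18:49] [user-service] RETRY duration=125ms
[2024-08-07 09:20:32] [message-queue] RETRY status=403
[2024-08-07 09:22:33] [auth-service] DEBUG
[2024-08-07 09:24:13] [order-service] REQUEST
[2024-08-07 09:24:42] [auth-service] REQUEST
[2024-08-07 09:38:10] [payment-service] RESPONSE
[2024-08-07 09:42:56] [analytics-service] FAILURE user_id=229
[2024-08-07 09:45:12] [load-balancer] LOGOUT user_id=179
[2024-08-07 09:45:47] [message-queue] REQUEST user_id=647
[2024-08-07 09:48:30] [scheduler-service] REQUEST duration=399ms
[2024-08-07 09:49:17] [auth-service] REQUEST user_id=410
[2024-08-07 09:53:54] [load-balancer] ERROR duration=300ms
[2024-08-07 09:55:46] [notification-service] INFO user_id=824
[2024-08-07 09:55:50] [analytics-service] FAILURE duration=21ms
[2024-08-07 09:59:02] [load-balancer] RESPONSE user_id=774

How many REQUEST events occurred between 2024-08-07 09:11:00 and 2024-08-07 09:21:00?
1

To count events in the time window:

1. Window boundaries: 2024-08-07 09:11:00 to 2024-08-07 09:21:00
2. Filter for REQUEST events within this window
3. Count matching events: 1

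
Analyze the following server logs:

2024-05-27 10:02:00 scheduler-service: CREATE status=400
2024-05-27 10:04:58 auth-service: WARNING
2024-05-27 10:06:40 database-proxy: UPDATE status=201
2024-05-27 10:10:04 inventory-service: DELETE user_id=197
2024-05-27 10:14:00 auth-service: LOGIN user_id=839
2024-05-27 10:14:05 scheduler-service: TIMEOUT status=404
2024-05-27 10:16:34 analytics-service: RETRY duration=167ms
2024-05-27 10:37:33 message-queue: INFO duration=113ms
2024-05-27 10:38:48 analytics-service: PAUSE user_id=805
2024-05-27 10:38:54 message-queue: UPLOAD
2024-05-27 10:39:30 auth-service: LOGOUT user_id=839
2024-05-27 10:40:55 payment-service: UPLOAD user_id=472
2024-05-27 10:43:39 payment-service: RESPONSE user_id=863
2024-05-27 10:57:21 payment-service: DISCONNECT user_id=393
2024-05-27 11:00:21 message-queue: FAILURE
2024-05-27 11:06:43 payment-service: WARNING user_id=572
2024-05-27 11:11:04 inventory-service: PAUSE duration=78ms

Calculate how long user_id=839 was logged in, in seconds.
1530

To calculate session duration:

1. Find LOGIN event for user_id=839: 2024-05-27 10:14:00
2. Find LOGOUT event for user_id=839: 2024-05-27 10:39:30
3. Session duration: 2024-05-27 10:39:30 - 2024-05-27 10:14:00 = 1530 seconds (25 minutes)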